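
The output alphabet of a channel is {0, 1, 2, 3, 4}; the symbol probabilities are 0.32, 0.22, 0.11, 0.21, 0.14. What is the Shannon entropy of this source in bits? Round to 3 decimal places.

H = −Σ pᵢ log₂ pᵢ.
−0.32·log₂(0.32) = 0.5260
−0.22·log₂(0.22) = 0.4806
−0.11·log₂(0.11) = 0.3503
−0.21·log₂(0.21) = 0.4728
−0.14·log₂(0.14) = 0.3971
Sum ≈ 2.2268 → 2.227 bits.

2.227 bits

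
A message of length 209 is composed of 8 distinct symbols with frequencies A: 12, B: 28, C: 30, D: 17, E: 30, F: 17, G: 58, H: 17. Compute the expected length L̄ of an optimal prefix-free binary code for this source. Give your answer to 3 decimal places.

2.861 bits/symbol

Probabilities are the counts divided by 209.
Repeatedly combine the two least-probable nodes; the expected code length is the sum of the merged weights.
merge 12/209 + 17/209 → 29/209
merge 17/209 + 17/209 → 34/209
merge 28/209 + 29/209 → 3/11
merge 30/209 + 30/209 → 60/209
merge 34/209 + 3/11 → 91/209
merge 58/209 + 60/209 → 118/209
merge 91/209 + 118/209 → 1
L = 29/209 + 34/209 + 3/11 + 60/209 + 91/209 + 118/209 + 1 = 598/209 ≈ 2.861 bits/symbol.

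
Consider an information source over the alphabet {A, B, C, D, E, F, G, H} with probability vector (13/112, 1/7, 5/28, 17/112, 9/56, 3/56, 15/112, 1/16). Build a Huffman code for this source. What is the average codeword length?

Repeatedly combine the two least-probable nodes; the expected code length is the sum of the merged weights.
merge 3/56 + 1/16 → 13/112
merge 13/112 + 13/112 → 13/56
merge 15/112 + 1/7 → 31/112
merge 17/112 + 9/56 → 5/16
merge 5/28 + 13/56 → 23/56
merge 31/112 + 5/16 → 33/56
merge 23/56 + 33/56 → 1
L = 13/112 + 13/56 + 31/112 + 5/16 + 23/56 + 33/56 + 1 = 47/16 = 2.9375 bits/symbol.

2.9375 bits/symbol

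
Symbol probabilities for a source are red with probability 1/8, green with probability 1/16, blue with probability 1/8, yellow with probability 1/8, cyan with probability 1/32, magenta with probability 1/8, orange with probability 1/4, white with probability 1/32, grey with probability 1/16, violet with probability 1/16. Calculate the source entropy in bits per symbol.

3.0625 bits

Each probability is a power of 1/2, so log₂(1/p) is an integer.
H = Σ p·log₂(1/p) = 1/8·3 + 1/16·4 + 1/8·3 + 1/8·3 + 1/32·5 + 1/8·3 + 1/4·2 + 1/32·5 + 1/16·4 + 1/16·4 = 3.0625 bits.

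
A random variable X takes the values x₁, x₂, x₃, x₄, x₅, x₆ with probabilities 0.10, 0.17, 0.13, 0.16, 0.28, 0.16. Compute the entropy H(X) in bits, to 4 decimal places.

2.5097 bits

H = −Σ pᵢ log₂ pᵢ.
−0.10·log₂(0.10) = 0.3322
−0.17·log₂(0.17) = 0.4346
−0.13·log₂(0.13) = 0.3826
−0.16·log₂(0.16) = 0.4230
−0.28·log₂(0.28) = 0.5142
−0.16·log₂(0.16) = 0.4230
Sum ≈ 2.5097 → 2.5097 bits.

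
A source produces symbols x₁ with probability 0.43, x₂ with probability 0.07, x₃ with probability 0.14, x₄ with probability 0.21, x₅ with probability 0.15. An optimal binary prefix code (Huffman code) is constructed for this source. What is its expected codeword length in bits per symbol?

Repeatedly combine the two least-probable nodes; the expected code length is the sum of the merged weights.
merge 7/100 + 7/50 → 21/100
merge 3/20 + 21/100 → 9/25
merge 21/100 + 9/25 → 57/100
merge 43/100 + 57/100 → 1
L = 21/100 + 9/25 + 57/100 + 1 = 107/50 = 2.14 bits/symbol.

2.14 bits/symbol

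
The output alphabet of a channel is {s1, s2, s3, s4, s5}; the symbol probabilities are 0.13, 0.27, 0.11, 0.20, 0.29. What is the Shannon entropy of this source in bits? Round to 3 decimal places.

H = −Σ pᵢ log₂ pᵢ.
−0.13·log₂(0.13) = 0.3826
−0.27·log₂(0.27) = 0.5100
−0.11·log₂(0.11) = 0.3503
−0.20·log₂(0.20) = 0.4644
−0.29·log₂(0.29) = 0.5179
Sum ≈ 2.2252 → 2.225 bits.

2.225 bits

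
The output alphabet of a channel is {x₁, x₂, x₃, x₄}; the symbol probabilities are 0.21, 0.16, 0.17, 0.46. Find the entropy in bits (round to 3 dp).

H = −Σ pᵢ log₂ pᵢ.
−0.21·log₂(0.21) = 0.4728
−0.16·log₂(0.16) = 0.4230
−0.17·log₂(0.17) = 0.4346
−0.46·log₂(0.46) = 0.5153
Sum ≈ 1.8458 → 1.846 bits.

1.846 bits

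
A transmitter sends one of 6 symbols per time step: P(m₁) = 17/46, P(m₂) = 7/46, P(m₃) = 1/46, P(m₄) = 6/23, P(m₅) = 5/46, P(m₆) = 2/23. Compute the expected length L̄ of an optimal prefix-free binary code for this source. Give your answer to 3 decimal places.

2.326 bits/symbol

Repeatedly combine the two least-probable nodes; the expected code length is the sum of the merged weights.
merge 1/46 + 2/23 → 5/46
merge 5/46 + 5/46 → 5/23
merge 7/46 + 5/23 → 17/46
merge 6/23 + 17/46 → 29/46
merge 17/46 + 29/46 → 1
L = 5/46 + 5/23 + 17/46 + 29/46 + 1 = 107/46 ≈ 2.326 bits/symbol.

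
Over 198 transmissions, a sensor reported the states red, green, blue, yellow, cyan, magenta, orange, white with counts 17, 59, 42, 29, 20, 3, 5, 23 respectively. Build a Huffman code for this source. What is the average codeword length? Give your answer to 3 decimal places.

2.657 bits/symbol

Probabilities are the counts divided by 198.
Repeatedly combine the two least-probable nodes; the expected code length is the sum of the merged weights.
merge 1/66 + 5/198 → 4/99
merge 4/99 + 17/198 → 25/198
merge 10/99 + 23/198 → 43/198
merge 25/198 + 29/198 → 3/11
merge 7/33 + 43/198 → 85/198
merge 3/11 + 59/198 → 113/198
merge 85/198 + 113/198 → 1
L = 4/99 + 25/198 + 43/198 + 3/11 + 85/198 + 113/198 + 1 = 263/99 ≈ 2.657 bits/symbol.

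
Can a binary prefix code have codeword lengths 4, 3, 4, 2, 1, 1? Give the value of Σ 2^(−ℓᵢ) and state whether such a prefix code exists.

With common denominator 2^4 = 16: Σ 2^(−ℓᵢ) = 1/16 + 2/16 + 1/16 + 4/16 + 8/16 + 8/16 = 24/16 = 1.5.
Kraft's inequality requires Σ ≤ 1; here Σ = 1.5 > 1, so no such prefix code exists.

1.5; no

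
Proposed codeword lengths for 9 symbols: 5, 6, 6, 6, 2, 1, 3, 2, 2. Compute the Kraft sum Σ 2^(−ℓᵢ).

With common denominator 2^6 = 64: Σ 2^(−ℓᵢ) = 2/64 + 1/64 + 1/64 + 1/64 + 16/64 + 32/64 + 8/64 + 16/64 + 16/64 = 93/64 = 1.453125.

1.453125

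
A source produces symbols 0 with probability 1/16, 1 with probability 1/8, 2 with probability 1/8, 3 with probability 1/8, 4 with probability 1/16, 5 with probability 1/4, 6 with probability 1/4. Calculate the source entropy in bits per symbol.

Each probability is a power of 1/2, so log₂(1/p) is an integer.
H = Σ p·log₂(1/p) = 1/16·4 + 1/8·3 + 1/8·3 + 1/8·3 + 1/16·4 + 1/4·2 + 1/4·2 = 2.625 bits.

2.625 bits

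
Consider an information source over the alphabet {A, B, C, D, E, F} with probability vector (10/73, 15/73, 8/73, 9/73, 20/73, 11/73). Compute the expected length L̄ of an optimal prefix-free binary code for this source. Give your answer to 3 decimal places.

Repeatedly combine the two least-probable nodes; the expected code length is the sum of the merged weights.
merge 8/73 + 9/73 → 17/73
merge 10/73 + 11/73 → 21/73
merge 15/73 + 17/73 → 32/73
merge 20/73 + 21/73 → 41/73
merge 32/73 + 41/73 → 1
L = 17/73 + 21/73 + 32/73 + 41/73 + 1 = 184/73 ≈ 2.521 bits/symbol.

2.521 bits/symbol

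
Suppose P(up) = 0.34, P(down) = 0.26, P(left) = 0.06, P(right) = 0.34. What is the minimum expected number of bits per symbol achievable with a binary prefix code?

Repeatedly combine the two least-probable nodes; the expected code length is the sum of the merged weights.
merge 3/50 + 13/50 → 8/25
merge 8/25 + 17/50 → 33/50
merge 17/50 + 33/50 → 1
L = 8/25 + 33/50 + 1 = 99/50 = 1.98 bits/symbol.

1.98 bits/symbol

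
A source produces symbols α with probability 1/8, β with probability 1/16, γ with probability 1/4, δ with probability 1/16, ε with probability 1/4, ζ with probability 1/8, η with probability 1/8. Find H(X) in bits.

2.625 bits

Each probability is a power of 1/2, so log₂(1/p) is an integer.
H = Σ p·log₂(1/p) = 1/8·3 + 1/16·4 + 1/4·2 + 1/16·4 + 1/4·2 + 1/8·3 + 1/8·3 = 2.625 bits.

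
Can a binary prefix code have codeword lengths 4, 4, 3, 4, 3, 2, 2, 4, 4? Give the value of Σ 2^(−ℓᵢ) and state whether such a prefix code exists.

1.0625; no

With common denominator 2^4 = 16: Σ 2^(−ℓᵢ) = 1/16 + 1/16 + 2/16 + 1/16 + 2/16 + 4/16 + 4/16 + 1/16 + 1/16 = 17/16 = 1.0625.
Kraft's inequality requires Σ ≤ 1; here Σ = 1.0625 > 1, so no such prefix code exists.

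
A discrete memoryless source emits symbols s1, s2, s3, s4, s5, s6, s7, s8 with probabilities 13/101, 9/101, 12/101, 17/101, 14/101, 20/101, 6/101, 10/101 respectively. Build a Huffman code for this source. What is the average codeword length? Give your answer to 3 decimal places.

2.950 bits/symbol

Repeatedly combine the two least-probable nodes; the expected code length is the sum of the merged weights.
merge 6/101 + 9/101 → 15/101
merge 10/101 + 12/101 → 22/101
merge 13/101 + 14/101 → 27/101
merge 15/101 + 17/101 → 32/101
merge 20/101 + 22/101 → 42/101
merge 27/101 + 32/101 → 59/101
merge 42/101 + 59/101 → 1
L = 15/101 + 22/101 + 27/101 + 32/101 + 42/101 + 59/101 + 1 = 298/101 ≈ 2.950 bits/symbol.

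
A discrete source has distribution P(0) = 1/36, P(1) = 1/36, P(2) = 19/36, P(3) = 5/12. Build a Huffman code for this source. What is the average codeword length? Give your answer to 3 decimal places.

1.528 bits/symbol

Repeatedly combine the two least-probable nodes; the expected code length is the sum of the merged weights.
merge 1/36 + 1/36 → 1/18
merge 1/18 + 5/12 → 17/36
merge 17/36 + 19/36 → 1
L = 1/18 + 17/36 + 1 = 55/36 ≈ 1.528 bits/symbol.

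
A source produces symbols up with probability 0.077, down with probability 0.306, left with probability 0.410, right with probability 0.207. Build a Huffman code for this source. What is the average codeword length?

Repeatedly combine the two least-probable nodes; the expected code length is the sum of the merged weights.
merge 77/1000 + 207/1000 → 71/250
merge 71/250 + 153/500 → 59/100
merge 41/100 + 59/100 → 1
L = 71/250 + 59/100 + 1 = 937/500 = 1.874 bits/symbol.

1.874 bits/symbol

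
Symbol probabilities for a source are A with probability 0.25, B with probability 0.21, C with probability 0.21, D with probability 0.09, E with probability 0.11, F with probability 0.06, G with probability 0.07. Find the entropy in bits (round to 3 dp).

2.621 bits

H = −Σ pᵢ log₂ pᵢ.
−0.25·log₂(0.25) = 0.5000
−0.21·log₂(0.21) = 0.4728
−0.21·log₂(0.21) = 0.4728
−0.09·log₂(0.09) = 0.3127
−0.11·log₂(0.11) = 0.3503
−0.06·log₂(0.06) = 0.2435
−0.07·log₂(0.07) = 0.2686
Sum ≈ 2.6207 → 2.621 bits.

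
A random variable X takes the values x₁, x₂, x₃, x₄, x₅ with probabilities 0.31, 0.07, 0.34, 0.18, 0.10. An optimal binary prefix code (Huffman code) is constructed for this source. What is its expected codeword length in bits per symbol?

Repeatedly combine the two least-probable nodes; the expected code length is the sum of the merged weights.
merge 7/100 + 1/10 → 17/100
merge 17/100 + 9/50 → 7/20
merge 31/100 + 17/50 → 13/20
merge 7/20 + 13/20 → 1
L = 17/100 + 7/20 + 13/20 + 1 = 217/100 = 2.17 bits/symbol.

2.17 bits/symbol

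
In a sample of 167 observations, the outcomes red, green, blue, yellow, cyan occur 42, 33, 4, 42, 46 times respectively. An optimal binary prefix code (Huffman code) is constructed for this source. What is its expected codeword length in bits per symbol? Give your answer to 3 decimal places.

2.222 bits/symbol

Probabilities are the counts divided by 167.
Repeatedly combine the two least-probable nodes; the expected code length is the sum of the merged weights.
merge 4/167 + 33/167 → 37/167
merge 37/167 + 42/167 → 79/167
merge 42/167 + 46/167 → 88/167
merge 79/167 + 88/167 → 1
L = 37/167 + 79/167 + 88/167 + 1 = 371/167 ≈ 2.222 bits/symbol.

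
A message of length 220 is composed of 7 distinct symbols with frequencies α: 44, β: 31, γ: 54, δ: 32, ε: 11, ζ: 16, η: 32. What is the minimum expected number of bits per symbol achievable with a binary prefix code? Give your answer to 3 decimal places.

2.677 bits/symbol

Probabilities are the counts divided by 220.
Repeatedly combine the two least-probable nodes; the expected code length is the sum of the merged weights.
merge 1/20 + 4/55 → 27/220
merge 27/220 + 31/220 → 29/110
merge 8/55 + 8/55 → 16/55
merge 1/5 + 27/110 → 49/110
merge 29/110 + 16/55 → 61/110
merge 49/110 + 61/110 → 1
L = 27/220 + 29/110 + 16/55 + 49/110 + 61/110 + 1 = 589/220 ≈ 2.677 bits/symbol.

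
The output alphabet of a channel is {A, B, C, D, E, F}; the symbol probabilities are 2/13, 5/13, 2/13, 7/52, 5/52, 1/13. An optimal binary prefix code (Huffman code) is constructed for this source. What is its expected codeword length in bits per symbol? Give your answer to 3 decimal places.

2.404 bits/symbol

Repeatedly combine the two least-probable nodes; the expected code length is the sum of the merged weights.
merge 1/13 + 5/52 → 9/52
merge 7/52 + 2/13 → 15/52
merge 2/13 + 9/52 → 17/52
merge 15/52 + 17/52 → 8/13
merge 5/13 + 8/13 → 1
L = 9/52 + 15/52 + 17/52 + 8/13 + 1 = 125/52 ≈ 2.404 bits/symbol.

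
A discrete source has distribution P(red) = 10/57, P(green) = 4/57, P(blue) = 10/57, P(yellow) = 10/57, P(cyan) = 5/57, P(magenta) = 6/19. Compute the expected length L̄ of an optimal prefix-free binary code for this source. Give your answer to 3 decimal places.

2.491 bits/symbol

Repeatedly combine the two least-probable nodes; the expected code length is the sum of the merged weights.
merge 4/57 + 5/57 → 3/19
merge 3/19 + 10/57 → 1/3
merge 10/57 + 10/57 → 20/57
merge 6/19 + 1/3 → 37/57
merge 20/57 + 37/57 → 1
L = 3/19 + 1/3 + 20/57 + 37/57 + 1 = 142/57 ≈ 2.491 bits/symbol.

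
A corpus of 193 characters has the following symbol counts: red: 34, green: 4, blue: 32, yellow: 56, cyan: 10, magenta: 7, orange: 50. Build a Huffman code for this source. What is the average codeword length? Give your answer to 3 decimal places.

2.440 bits/symbol

Probabilities are the counts divided by 193.
Repeatedly combine the two least-probable nodes; the expected code length is the sum of the merged weights.
merge 4/193 + 7/193 → 11/193
merge 10/193 + 11/193 → 21/193
merge 21/193 + 32/193 → 53/193
merge 34/193 + 50/193 → 84/193
merge 53/193 + 56/193 → 109/193
merge 84/193 + 109/193 → 1
L = 11/193 + 21/193 + 53/193 + 84/193 + 109/193 + 1 = 471/193 ≈ 2.440 bits/symbol.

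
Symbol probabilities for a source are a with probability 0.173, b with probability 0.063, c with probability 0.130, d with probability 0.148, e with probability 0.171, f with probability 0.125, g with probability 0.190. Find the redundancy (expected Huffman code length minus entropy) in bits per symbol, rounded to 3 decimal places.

Entropy H = −Σ p log₂ p ≈ 2.7457 bits.
Huffman merges: 63/1000+1/8→47/250; 13/100+37/250→139/500; 171/1000+173/1000→43/125; 47/250+19/100→189/500; 139/500+43/125→311/500; 189/500+311/500→1. L = 281/100 ≈ 2.8100.
L − H = 2.8100 − 2.7457 = 0.064 bits.

0.064 bits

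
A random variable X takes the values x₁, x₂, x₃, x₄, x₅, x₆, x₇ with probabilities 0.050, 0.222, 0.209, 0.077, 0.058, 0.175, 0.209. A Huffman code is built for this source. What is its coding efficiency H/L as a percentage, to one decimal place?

Entropy H = −Σ p log₂ p ≈ 2.6053 bits.
Huffman merges: 1/20+29/500→27/250; 77/1000+27/250→37/200; 7/40+37/200→9/25; 209/1000+209/1000→209/500; 111/500+9/25→291/500; 209/500+291/500→1. L = 2653/1000 ≈ 2.6530.
Efficiency = H/L = 2.6053/2.6530 = 98.2%.

98.2%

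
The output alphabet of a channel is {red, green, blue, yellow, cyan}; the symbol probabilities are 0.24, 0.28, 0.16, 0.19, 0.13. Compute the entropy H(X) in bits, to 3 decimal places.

H = −Σ pᵢ log₂ pᵢ.
−0.24·log₂(0.24) = 0.4941
−0.28·log₂(0.28) = 0.5142
−0.16·log₂(0.16) = 0.4230
−0.19·log₂(0.19) = 0.4552
−0.13·log₂(0.13) = 0.3826
Sum ≈ 2.2692 → 2.269 bits.

2.269 bits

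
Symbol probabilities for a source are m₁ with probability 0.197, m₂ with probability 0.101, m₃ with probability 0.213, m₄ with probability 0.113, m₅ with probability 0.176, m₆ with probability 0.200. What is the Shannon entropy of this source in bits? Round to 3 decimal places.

2.532 bits

H = −Σ pᵢ log₂ pᵢ.
−0.197·log₂(0.197) = 0.4617
−0.101·log₂(0.101) = 0.3341
−0.213·log₂(0.213) = 0.4752
−0.113·log₂(0.113) = 0.3555
−0.176·log₂(0.176) = 0.4411
−0.200·log₂(0.200) = 0.4644
Sum ≈ 2.5320 → 2.532 bits.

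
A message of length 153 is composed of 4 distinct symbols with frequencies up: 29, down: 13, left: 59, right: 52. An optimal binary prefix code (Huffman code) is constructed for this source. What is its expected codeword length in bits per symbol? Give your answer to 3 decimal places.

1.889 bits/symbol

Probabilities are the counts divided by 153.
Repeatedly combine the two least-probable nodes; the expected code length is the sum of the merged weights.
merge 13/153 + 29/153 → 14/51
merge 14/51 + 52/153 → 94/153
merge 59/153 + 94/153 → 1
L = 14/51 + 94/153 + 1 = 17/9 ≈ 1.889 bits/symbol.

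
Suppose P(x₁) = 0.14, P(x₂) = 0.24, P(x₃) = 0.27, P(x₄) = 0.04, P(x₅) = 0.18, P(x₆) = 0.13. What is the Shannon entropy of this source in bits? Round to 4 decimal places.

H = −Σ pᵢ log₂ pᵢ.
−0.14·log₂(0.14) = 0.3971
−0.24·log₂(0.24) = 0.4941
−0.27·log₂(0.27) = 0.5100
−0.04·log₂(0.04) = 0.1858
−0.18·log₂(0.18) = 0.4453
−0.13·log₂(0.13) = 0.3826
Sum ≈ 2.4150 → 2.4150 bits.

2.4150 bits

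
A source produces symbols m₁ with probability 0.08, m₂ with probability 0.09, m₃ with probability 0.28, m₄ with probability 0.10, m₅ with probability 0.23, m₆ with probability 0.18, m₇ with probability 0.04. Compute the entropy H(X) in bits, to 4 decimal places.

H = −Σ pᵢ log₂ pᵢ.
−0.08·log₂(0.08) = 0.2915
−0.09·log₂(0.09) = 0.3127
−0.28·log₂(0.28) = 0.5142
−0.10·log₂(0.10) = 0.3322
−0.23·log₂(0.23) = 0.4877
−0.18·log₂(0.18) = 0.4453
−0.04·log₂(0.04) = 0.1858
Sum ≈ 2.5693 → 2.5693 bits.

2.5693 bits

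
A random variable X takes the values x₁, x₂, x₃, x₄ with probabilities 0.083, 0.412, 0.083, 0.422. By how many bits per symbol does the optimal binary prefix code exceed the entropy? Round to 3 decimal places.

Entropy H = −Σ p log₂ p ≈ 1.6484 bits.
Huffman merges: 83/1000+83/1000→83/500; 83/500+103/250→289/500; 211/500+289/500→1. L = 218/125 ≈ 1.7440.
L − H = 1.7440 − 1.6484 = 0.096 bits.

0.096 bits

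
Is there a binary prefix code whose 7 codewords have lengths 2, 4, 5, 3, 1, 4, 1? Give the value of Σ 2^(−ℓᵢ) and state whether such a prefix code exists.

With common denominator 2^5 = 32: Σ 2^(−ℓᵢ) = 8/32 + 2/32 + 1/32 + 4/32 + 16/32 + 2/32 + 16/32 = 49/32 = 1.53125.
Kraft's inequality requires Σ ≤ 1; here Σ = 1.53125 > 1, so no such prefix code exists.

1.53125; no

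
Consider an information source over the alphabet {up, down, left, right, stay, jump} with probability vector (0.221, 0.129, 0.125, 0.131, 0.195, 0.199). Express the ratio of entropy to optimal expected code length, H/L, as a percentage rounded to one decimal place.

98.6%

Entropy H = −Σ p log₂ p ≈ 2.5450 bits.
Huffman merges: 1/8+129/1000→127/500; 131/1000+39/200→163/500; 199/1000+221/1000→21/50; 127/500+163/500→29/50; 21/50+29/50→1. L = 129/50 ≈ 2.5800.
Efficiency = H/L = 2.5450/2.5800 = 98.6%.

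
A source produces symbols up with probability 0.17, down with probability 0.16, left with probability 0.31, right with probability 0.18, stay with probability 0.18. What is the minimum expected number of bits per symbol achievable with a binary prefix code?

2.33 bits/symbol

Repeatedly combine the two least-probable nodes; the expected code length is the sum of the merged weights.
merge 4/25 + 17/100 → 33/100
merge 9/50 + 9/50 → 9/25
merge 31/100 + 33/100 → 16/25
merge 9/25 + 16/25 → 1
L = 33/100 + 9/25 + 16/25 + 1 = 233/100 = 2.33 bits/symbol.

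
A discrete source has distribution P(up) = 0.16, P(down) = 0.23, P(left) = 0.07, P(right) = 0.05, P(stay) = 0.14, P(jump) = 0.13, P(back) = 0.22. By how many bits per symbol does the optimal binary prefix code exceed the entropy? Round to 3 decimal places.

0.014 bits

Entropy H = −Σ p log₂ p ≈ 2.6557 bits.
Huffman merges: 1/20+7/100→3/25; 3/25+13/100→1/4; 7/50+4/25→3/10; 11/50+23/100→9/20; 1/4+3/10→11/20; 9/20+11/20→1. L = 267/100 ≈ 2.6700.
L − H = 2.6700 − 2.6557 = 0.014 bits.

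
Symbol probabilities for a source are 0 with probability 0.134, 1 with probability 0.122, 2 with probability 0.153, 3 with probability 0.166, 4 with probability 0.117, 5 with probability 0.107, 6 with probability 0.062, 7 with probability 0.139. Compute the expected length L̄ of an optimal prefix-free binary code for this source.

Repeatedly combine the two least-probable nodes; the expected code length is the sum of the merged weights.
merge 31/500 + 107/1000 → 169/1000
merge 117/1000 + 61/500 → 239/1000
merge 67/500 + 139/1000 → 273/1000
merge 153/1000 + 83/500 → 319/1000
merge 169/1000 + 239/1000 → 51/125
merge 273/1000 + 319/1000 → 74/125
merge 51/125 + 74/125 → 1
L = 169/1000 + 239/1000 + 273/1000 + 319/1000 + 51/125 + 74/125 + 1 = 3 bits/symbol.

3 bits/symbol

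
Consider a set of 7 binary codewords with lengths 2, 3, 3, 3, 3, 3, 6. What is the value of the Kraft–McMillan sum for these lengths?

With common denominator 2^6 = 64: Σ 2^(−ℓᵢ) = 16/64 + 8/64 + 8/64 + 8/64 + 8/64 + 8/64 + 1/64 = 57/64 = 0.890625.

0.890625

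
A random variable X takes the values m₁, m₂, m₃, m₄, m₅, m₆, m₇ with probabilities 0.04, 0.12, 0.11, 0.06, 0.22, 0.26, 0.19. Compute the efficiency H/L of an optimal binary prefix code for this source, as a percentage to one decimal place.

98.8%

Entropy H = −Σ p log₂ p ≈ 2.5877 bits.
Huffman merges: 1/25+3/50→1/10; 1/10+11/100→21/100; 3/25+19/100→31/100; 21/100+11/50→43/100; 13/50+31/100→57/100; 43/100+57/100→1. L = 131/50 ≈ 2.6200.
Efficiency = H/L = 2.5877/2.6200 = 98.8%.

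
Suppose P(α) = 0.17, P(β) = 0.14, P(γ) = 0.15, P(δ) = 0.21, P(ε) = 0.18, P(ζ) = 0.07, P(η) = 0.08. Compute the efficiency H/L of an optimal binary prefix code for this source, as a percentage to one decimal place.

Entropy H = −Σ p log₂ p ≈ 2.7204 bits.
Huffman merges: 7/100+2/25→3/20; 7/50+3/20→29/100; 3/20+17/100→8/25; 9/50+21/100→39/100; 29/100+8/25→61/100; 39/100+61/100→1. L = 69/25 ≈ 2.7600.
Efficiency = H/L = 2.7204/2.7600 = 98.6%.

98.6%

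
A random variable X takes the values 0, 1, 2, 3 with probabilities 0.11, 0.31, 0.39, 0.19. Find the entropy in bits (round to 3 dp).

1.859 bits

H = −Σ pᵢ log₂ pᵢ.
−0.11·log₂(0.11) = 0.3503
−0.31·log₂(0.31) = 0.5238
−0.39·log₂(0.39) = 0.5298
−0.19·log₂(0.19) = 0.4552
Sum ≈ 1.8591 → 1.859 bits.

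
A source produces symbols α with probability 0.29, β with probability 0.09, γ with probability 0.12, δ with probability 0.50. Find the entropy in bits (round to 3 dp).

1.698 bits

H = −Σ pᵢ log₂ pᵢ.
−0.29·log₂(0.29) = 0.5179
−0.09·log₂(0.09) = 0.3127
−0.12·log₂(0.12) = 0.3671
−0.50·log₂(0.50) = 0.5000
Sum ≈ 1.6976 → 1.698 bits.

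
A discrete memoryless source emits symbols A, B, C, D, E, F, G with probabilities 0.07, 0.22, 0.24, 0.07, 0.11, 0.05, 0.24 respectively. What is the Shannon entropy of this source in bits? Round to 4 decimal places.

2.5723 bits

H = −Σ pᵢ log₂ pᵢ.
−0.07·log₂(0.07) = 0.2686
−0.22·log₂(0.22) = 0.4806
−0.24·log₂(0.24) = 0.4941
−0.07·log₂(0.07) = 0.2686
−0.11·log₂(0.11) = 0.3503
−0.05·log₂(0.05) = 0.2161
−0.24·log₂(0.24) = 0.4941
Sum ≈ 2.5723 → 2.5723 bits.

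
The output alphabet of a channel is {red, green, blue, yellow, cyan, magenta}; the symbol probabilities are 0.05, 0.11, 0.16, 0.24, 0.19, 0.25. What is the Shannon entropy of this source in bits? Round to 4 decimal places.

2.4388 bits

H = −Σ pᵢ log₂ pᵢ.
−0.05·log₂(0.05) = 0.2161
−0.11·log₂(0.11) = 0.3503
−0.16·log₂(0.16) = 0.4230
−0.24·log₂(0.24) = 0.4941
−0.19·log₂(0.19) = 0.4552
−0.25·log₂(0.25) = 0.5000
Sum ≈ 2.4388 → 2.4388 bits.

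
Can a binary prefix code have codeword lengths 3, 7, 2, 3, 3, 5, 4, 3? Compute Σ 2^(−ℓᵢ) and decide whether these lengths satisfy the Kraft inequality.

With common denominator 2^7 = 128: Σ 2^(−ℓᵢ) = 16/128 + 1/128 + 32/128 + 16/128 + 16/128 + 4/128 + 8/128 + 16/128 = 109/128 = 0.8515625.
Kraft's inequality requires Σ ≤ 1; here Σ = 0.8515625 ≤ 1, so such a prefix code exists.

0.8515625; yes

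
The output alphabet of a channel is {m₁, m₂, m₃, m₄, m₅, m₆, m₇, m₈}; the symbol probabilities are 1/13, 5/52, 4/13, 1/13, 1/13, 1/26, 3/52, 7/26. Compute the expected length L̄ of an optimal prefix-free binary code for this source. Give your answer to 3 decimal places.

Repeatedly combine the two least-probable nodes; the expected code length is the sum of the merged weights.
merge 1/26 + 3/52 → 5/52
merge 1/13 + 1/13 → 2/13
merge 1/13 + 5/52 → 9/52
merge 5/52 + 2/13 → 1/4
merge 9/52 + 1/4 → 11/26
merge 7/26 + 4/13 → 15/26
merge 11/26 + 15/26 → 1
L = 5/52 + 2/13 + 9/52 + 1/4 + 11/26 + 15/26 + 1 = 139/52 ≈ 2.673 bits/symbol.

2.673 bits/symbol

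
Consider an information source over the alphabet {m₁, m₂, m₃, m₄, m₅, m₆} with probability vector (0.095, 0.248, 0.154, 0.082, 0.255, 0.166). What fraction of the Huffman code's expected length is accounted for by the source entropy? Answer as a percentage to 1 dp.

Entropy H = −Σ p log₂ p ≈ 2.4658 bits.
Huffman merges: 41/500+19/200→177/1000; 77/500+83/500→8/25; 177/1000+31/125→17/40; 51/200+8/25→23/40; 17/40+23/40→1. L = 2497/1000 ≈ 2.4970.
Efficiency = H/L = 2.4658/2.4970 = 98.7%.

98.7%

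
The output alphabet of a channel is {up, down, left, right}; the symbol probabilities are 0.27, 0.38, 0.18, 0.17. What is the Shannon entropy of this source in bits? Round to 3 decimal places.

1.920 bits

H = −Σ pᵢ log₂ pᵢ.
−0.27·log₂(0.27) = 0.5100
−0.38·log₂(0.38) = 0.5305
−0.18·log₂(0.18) = 0.4453
−0.17·log₂(0.17) = 0.4346
Sum ≈ 1.9204 → 1.920 bits.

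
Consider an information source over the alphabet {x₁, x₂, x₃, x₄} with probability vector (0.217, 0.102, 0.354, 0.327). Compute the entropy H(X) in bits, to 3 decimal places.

1.872 bits

H = −Σ pᵢ log₂ pᵢ.
−0.217·log₂(0.217) = 0.4783
−0.102·log₂(0.102) = 0.3359
−0.354·log₂(0.354) = 0.5304
−0.327·log₂(0.327) = 0.5273
Sum ≈ 1.8719 → 1.872 bits.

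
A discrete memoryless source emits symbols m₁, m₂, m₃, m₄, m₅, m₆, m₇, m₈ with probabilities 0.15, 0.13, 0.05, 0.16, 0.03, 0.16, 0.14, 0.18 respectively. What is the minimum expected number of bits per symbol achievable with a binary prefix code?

2.9 bits/symbol

Repeatedly combine the two least-probable nodes; the expected code length is the sum of the merged weights.
merge 3/100 + 1/20 → 2/25
merge 2/25 + 13/100 → 21/100
merge 7/50 + 3/20 → 29/100
merge 4/25 + 4/25 → 8/25
merge 9/50 + 21/100 → 39/100
merge 29/100 + 8/25 → 61/100
merge 39/100 + 61/100 → 1
L = 2/25 + 21/100 + 29/100 + 8/25 + 39/100 + 61/100 + 1 = 29/10 = 2.9 bits/symbol.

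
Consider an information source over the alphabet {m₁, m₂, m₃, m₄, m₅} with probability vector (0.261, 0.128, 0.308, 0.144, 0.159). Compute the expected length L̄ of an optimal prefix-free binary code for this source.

2.272 bits/symbol

Repeatedly combine the two least-probable nodes; the expected code length is the sum of the merged weights.
merge 16/125 + 18/125 → 34/125
merge 159/1000 + 261/1000 → 21/50
merge 34/125 + 77/250 → 29/50
merge 21/50 + 29/50 → 1
L = 34/125 + 21/50 + 29/50 + 1 = 284/125 = 2.272 bits/symbol.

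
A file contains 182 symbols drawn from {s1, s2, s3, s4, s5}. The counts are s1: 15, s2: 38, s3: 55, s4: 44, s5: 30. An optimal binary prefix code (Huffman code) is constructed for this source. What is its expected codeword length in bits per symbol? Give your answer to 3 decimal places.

2.247 bits/symbol

Probabilities are the counts divided by 182.
Repeatedly combine the two least-probable nodes; the expected code length is the sum of the merged weights.
merge 15/182 + 15/91 → 45/182
merge 19/91 + 22/91 → 41/91
merge 45/182 + 55/182 → 50/91
merge 41/91 + 50/91 → 1
L = 45/182 + 41/91 + 50/91 + 1 = 409/182 ≈ 2.247 bits/symbol.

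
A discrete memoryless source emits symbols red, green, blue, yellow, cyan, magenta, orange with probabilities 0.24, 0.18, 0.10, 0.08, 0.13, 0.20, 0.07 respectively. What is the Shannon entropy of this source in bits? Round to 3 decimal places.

2.679 bits

H = −Σ pᵢ log₂ pᵢ.
−0.24·log₂(0.24) = 0.4941
−0.18·log₂(0.18) = 0.4453
−0.10·log₂(0.10) = 0.3322
−0.08·log₂(0.08) = 0.2915
−0.13·log₂(0.13) = 0.3826
−0.20·log₂(0.20) = 0.4644
−0.07·log₂(0.07) = 0.2686
Sum ≈ 2.6787 → 2.679 bits.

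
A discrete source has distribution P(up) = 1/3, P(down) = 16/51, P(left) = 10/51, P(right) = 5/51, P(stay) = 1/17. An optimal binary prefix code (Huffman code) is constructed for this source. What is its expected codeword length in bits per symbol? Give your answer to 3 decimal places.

Repeatedly combine the two least-probable nodes; the expected code length is the sum of the merged weights.
merge 1/17 + 5/51 → 8/51
merge 8/51 + 10/51 → 6/17
merge 16/51 + 1/3 → 11/17
merge 6/17 + 11/17 → 1
L = 8/51 + 6/17 + 11/17 + 1 = 110/51 ≈ 2.157 bits/symbol.

2.157 bits/symbol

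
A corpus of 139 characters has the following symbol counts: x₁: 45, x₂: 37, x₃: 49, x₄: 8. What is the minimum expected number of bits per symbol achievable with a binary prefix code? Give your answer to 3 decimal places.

1.971 bits/symbol

Probabilities are the counts divided by 139.
Repeatedly combine the two least-probable nodes; the expected code length is the sum of the merged weights.
merge 8/139 + 37/139 → 45/139
merge 45/139 + 45/139 → 90/139
merge 49/139 + 90/139 → 1
L = 45/139 + 90/139 + 1 = 274/139 ≈ 1.971 bits/symbol.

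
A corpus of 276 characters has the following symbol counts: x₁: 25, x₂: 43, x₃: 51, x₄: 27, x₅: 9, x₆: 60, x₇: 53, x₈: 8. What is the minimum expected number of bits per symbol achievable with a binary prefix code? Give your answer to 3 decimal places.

Probabilities are the counts divided by 276.
Repeatedly combine the two least-probable nodes; the expected code length is the sum of the merged weights.
merge 2/69 + 3/92 → 17/276
merge 17/276 + 25/276 → 7/46
merge 9/92 + 7/46 → 1/4
merge 43/276 + 17/92 → 47/138
merge 53/276 + 5/23 → 113/276
merge 1/4 + 47/138 → 163/276
merge 113/276 + 163/276 → 1
L = 17/276 + 7/46 + 1/4 + 47/138 + 113/276 + 163/276 + 1 = 129/46 ≈ 2.804 bits/symbol.

2.804 bits/symbol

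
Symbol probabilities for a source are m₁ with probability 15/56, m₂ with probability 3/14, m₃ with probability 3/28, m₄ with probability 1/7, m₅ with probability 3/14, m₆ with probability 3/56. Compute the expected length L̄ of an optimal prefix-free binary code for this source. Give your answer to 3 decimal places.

Repeatedly combine the two least-probable nodes; the expected code length is the sum of the merged weights.
merge 3/56 + 3/28 → 9/56
merge 1/7 + 9/56 → 17/56
merge 3/14 + 3/14 → 3/7
merge 15/56 + 17/56 → 4/7
merge 3/7 + 4/7 → 1
L = 9/56 + 17/56 + 3/7 + 4/7 + 1 = 69/28 ≈ 2.464 bits/symbol.

2.464 bits/symbol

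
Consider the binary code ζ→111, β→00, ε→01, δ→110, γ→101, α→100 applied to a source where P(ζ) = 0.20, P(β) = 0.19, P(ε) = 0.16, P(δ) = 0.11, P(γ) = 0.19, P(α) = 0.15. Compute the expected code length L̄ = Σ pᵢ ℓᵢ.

2.65 bits/symbol

L̄ = Σ pᵢ·ℓᵢ = 0.20·3 + 0.19·2 + 0.16·2 + 0.11·3 + 0.19·3 + 0.15·3 = 2.65 bits/symbol.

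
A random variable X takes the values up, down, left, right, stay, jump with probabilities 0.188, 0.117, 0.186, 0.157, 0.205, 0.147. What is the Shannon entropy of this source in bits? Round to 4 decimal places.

H = −Σ pᵢ log₂ pᵢ.
−0.188·log₂(0.188) = 0.4533
−0.117·log₂(0.117) = 0.3622
−0.186·log₂(0.186) = 0.4514
−0.157·log₂(0.157) = 0.4194
−0.205·log₂(0.205) = 0.4687
−0.147·log₂(0.147) = 0.4066
Sum ≈ 2.5615 → 2.5615 bits.

2.5615 bits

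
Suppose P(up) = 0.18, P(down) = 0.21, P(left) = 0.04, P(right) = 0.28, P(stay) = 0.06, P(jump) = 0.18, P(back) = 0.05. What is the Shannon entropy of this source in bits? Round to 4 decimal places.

H = −Σ pᵢ log₂ pᵢ.
−0.18·log₂(0.18) = 0.4453
−0.21·log₂(0.21) = 0.4728
−0.04·log₂(0.04) = 0.1858
−0.28·log₂(0.28) = 0.5142
−0.06·log₂(0.06) = 0.2435
−0.18·log₂(0.18) = 0.4453
−0.05·log₂(0.05) = 0.2161
Sum ≈ 2.5230 → 2.5230 bits.

2.5230 bits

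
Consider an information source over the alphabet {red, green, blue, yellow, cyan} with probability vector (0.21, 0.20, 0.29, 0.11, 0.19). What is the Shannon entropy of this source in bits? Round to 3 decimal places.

H = −Σ pᵢ log₂ pᵢ.
−0.21·log₂(0.21) = 0.4728
−0.20·log₂(0.20) = 0.4644
−0.29·log₂(0.29) = 0.5179
−0.11·log₂(0.11) = 0.3503
−0.19·log₂(0.19) = 0.4552
Sum ≈ 2.2606 → 2.261 bits.

2.261 bits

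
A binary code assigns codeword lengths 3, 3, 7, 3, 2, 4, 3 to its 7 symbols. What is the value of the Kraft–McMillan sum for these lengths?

With common denominator 2^7 = 128: Σ 2^(−ℓᵢ) = 16/128 + 16/128 + 1/128 + 16/128 + 32/128 + 8/128 + 16/128 = 105/128 = 0.8203125.

0.8203125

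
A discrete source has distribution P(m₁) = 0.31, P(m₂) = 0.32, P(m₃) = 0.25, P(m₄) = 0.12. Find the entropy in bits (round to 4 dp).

H = −Σ pᵢ log₂ pᵢ.
−0.31·log₂(0.31) = 0.5238
−0.32·log₂(0.32) = 0.5260
−0.25·log₂(0.25) = 0.5000
−0.12·log₂(0.12) = 0.3671
Sum ≈ 1.9169 → 1.9169 bits.

1.9169 bits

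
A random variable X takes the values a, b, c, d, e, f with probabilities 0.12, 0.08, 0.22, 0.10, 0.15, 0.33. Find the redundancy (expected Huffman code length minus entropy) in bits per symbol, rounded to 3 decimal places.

0.040 bits

Entropy H = −Σ p log₂ p ≈ 2.4097 bits.
Huffman merges: 2/25+1/10→9/50; 3/25+3/20→27/100; 9/50+11/50→2/5; 27/100+33/100→3/5; 2/5+3/5→1. L = 49/20 ≈ 2.4500.
L − H = 2.4500 − 2.4097 = 0.040 bits.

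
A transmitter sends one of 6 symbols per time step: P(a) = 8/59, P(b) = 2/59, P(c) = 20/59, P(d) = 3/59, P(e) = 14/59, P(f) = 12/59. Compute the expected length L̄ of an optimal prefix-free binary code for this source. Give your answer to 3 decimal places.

2.305 bits/symbol

Repeatedly combine the two least-probable nodes; the expected code length is the sum of the merged weights.
merge 2/59 + 3/59 → 5/59
merge 5/59 + 8/59 → 13/59
merge 12/59 + 13/59 → 25/59
merge 14/59 + 20/59 → 34/59
merge 25/59 + 34/59 → 1
L = 5/59 + 13/59 + 25/59 + 34/59 + 1 = 136/59 ≈ 2.305 bits/symbol.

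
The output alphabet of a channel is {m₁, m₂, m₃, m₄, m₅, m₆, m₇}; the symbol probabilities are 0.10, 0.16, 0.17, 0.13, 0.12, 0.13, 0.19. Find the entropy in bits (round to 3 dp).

2.777 bits

H = −Σ pᵢ log₂ pᵢ.
−0.10·log₂(0.10) = 0.3322
−0.16·log₂(0.16) = 0.4230
−0.17·log₂(0.17) = 0.4346
−0.13·log₂(0.13) = 0.3826
−0.12·log₂(0.12) = 0.3671
−0.13·log₂(0.13) = 0.3826
−0.19·log₂(0.19) = 0.4552
Sum ≈ 2.7774 → 2.777 bits.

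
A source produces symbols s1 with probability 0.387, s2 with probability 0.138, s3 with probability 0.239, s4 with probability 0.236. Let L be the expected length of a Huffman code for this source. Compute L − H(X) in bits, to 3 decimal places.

Entropy H = −Σ p log₂ p ≈ 1.9095 bits.
Huffman merges: 69/500+59/250→187/500; 239/1000+187/500→613/1000; 387/1000+613/1000→1. L = 1987/1000 ≈ 1.9870.
L − H = 1.9870 − 1.9095 = 0.078 bits.

0.078 bits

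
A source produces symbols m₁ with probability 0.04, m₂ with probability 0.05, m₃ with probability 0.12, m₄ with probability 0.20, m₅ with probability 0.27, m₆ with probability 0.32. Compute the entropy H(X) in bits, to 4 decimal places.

2.2694 bits

H = −Σ pᵢ log₂ pᵢ.
−0.04·log₂(0.04) = 0.1858
−0.05·log₂(0.05) = 0.2161
−0.12·log₂(0.12) = 0.3671
−0.20·log₂(0.20) = 0.4644
−0.27·log₂(0.27) = 0.5100
−0.32·log₂(0.32) = 0.5260
Sum ≈ 2.2694 → 2.2694 bits.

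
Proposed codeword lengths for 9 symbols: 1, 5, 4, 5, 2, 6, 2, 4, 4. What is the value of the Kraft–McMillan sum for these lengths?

1.265625

With common denominator 2^6 = 64: Σ 2^(−ℓᵢ) = 32/64 + 2/64 + 4/64 + 2/64 + 16/64 + 1/64 + 16/64 + 4/64 + 4/64 = 81/64 = 1.265625.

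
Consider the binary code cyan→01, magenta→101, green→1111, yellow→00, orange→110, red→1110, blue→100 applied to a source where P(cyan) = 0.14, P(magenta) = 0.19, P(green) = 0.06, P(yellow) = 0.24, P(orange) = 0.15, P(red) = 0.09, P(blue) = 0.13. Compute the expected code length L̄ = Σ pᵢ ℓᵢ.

L̄ = Σ pᵢ·ℓᵢ = 0.14·2 + 0.19·3 + 0.06·4 + 0.24·2 + 0.15·3 + 0.09·4 + 0.13·3 = 2.77 bits/symbol.

2.77 bits/symbol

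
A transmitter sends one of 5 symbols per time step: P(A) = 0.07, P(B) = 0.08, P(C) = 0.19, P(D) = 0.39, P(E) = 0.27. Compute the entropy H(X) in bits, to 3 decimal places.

H = −Σ pᵢ log₂ pᵢ.
−0.07·log₂(0.07) = 0.2686
−0.08·log₂(0.08) = 0.2915
−0.19·log₂(0.19) = 0.4552
−0.39·log₂(0.39) = 0.5298
−0.27·log₂(0.27) = 0.5100
Sum ≈ 2.0551 → 2.055 bits.

2.055 bits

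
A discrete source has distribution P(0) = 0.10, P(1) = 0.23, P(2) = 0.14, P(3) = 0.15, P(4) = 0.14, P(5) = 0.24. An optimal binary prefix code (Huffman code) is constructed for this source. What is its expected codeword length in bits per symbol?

2.53 bits/symbol

Repeatedly combine the two least-probable nodes; the expected code length is the sum of the merged weights.
merge 1/10 + 7/50 → 6/25
merge 7/50 + 3/20 → 29/100
merge 23/100 + 6/25 → 47/100
merge 6/25 + 29/100 → 53/100
merge 47/100 + 53/100 → 1
L = 6/25 + 29/100 + 47/100 + 53/100 + 1 = 253/100 = 2.53 bits/symbol.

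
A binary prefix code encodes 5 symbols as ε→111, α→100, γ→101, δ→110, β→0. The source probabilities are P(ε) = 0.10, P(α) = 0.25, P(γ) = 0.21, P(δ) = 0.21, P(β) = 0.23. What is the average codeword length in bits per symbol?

2.54 bits/symbol

L̄ = Σ pᵢ·ℓᵢ = 0.10·3 + 0.25·3 + 0.21·3 + 0.21·3 + 0.23·1 = 2.54 bits/symbol.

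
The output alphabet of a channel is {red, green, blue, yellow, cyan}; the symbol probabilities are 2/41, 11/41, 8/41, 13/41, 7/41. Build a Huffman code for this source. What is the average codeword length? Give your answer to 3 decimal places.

Repeatedly combine the two least-probable nodes; the expected code length is the sum of the merged weights.
merge 2/41 + 7/41 → 9/41
merge 8/41 + 9/41 → 17/41
merge 11/41 + 13/41 → 24/41
merge 17/41 + 24/41 → 1
L = 9/41 + 17/41 + 24/41 + 1 = 91/41 ≈ 2.220 bits/symbol.

2.220 bits/symbol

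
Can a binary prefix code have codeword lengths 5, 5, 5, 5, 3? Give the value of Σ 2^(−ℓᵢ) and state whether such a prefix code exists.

0.25; yes

With common denominator 2^5 = 32: Σ 2^(−ℓᵢ) = 1/32 + 1/32 + 1/32 + 1/32 + 4/32 = 8/32 = 0.25.
Kraft's inequality requires Σ ≤ 1; here Σ = 0.25 ≤ 1, so such a prefix code exists.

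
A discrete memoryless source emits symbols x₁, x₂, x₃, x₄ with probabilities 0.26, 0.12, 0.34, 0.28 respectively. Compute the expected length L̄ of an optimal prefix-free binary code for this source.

Repeatedly combine the two least-probable nodes; the expected code length is the sum of the merged weights.
merge 3/25 + 13/50 → 19/50
merge 7/25 + 17/50 → 31/50
merge 19/50 + 31/50 → 1
L = 19/50 + 31/50 + 1 = 2 bits/symbol.

2 bits/symbol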